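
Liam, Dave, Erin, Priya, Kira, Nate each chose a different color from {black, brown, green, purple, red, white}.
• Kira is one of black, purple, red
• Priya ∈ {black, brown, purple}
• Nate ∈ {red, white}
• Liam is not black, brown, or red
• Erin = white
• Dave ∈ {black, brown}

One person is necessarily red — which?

Erin's domain is down to {white}, so Erin = white. Eliminate white elsewhere: Liam, Nate.
So red goes to Nate.

Nate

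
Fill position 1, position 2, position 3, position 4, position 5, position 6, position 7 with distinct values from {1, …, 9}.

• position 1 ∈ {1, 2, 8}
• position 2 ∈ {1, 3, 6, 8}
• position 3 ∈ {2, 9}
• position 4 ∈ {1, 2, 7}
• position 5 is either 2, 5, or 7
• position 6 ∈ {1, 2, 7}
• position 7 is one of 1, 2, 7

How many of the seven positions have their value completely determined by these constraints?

3

The 3 variables position 4, position 6, position 7 are confined to {1, 2, 7}, which locks those values in; drop them from position 1, position 2, position 3, position 5.
position 1 must be 8 (only option left). Eliminate 8 elsewhere: position 2.
position 3 has just one choice, so position 3 = 9.
position 5's domain is down to {5}, so position 5 = 5.
Determined: position 1=8, position 3=9, position 5=5. The other positions each still have more than one consistent value. That makes 3.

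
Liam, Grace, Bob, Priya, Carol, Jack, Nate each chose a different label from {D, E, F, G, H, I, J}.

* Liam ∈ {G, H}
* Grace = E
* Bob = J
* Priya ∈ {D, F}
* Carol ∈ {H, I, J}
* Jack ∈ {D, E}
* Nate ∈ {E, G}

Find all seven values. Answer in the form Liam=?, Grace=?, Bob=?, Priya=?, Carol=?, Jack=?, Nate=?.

Grace must be E (only option left). Strike E from Jack, Nate.
Bob's domain is down to {J}, so Bob = J. Remove J from Carol.
Jack's domain is down to {D}, so Jack = D. So Priya can't be D.
Nate must be G (only option left). Eliminate G elsewhere: Liam.
Liam has just one choice, so Liam = H. Eliminate H elsewhere: Carol.
That leaves Priya = F.
Carol has just one choice, so Carol = I.

Liam=H, Grace=E, Bob=J, Priya=F, Carol=I, Jack=D, Nate=G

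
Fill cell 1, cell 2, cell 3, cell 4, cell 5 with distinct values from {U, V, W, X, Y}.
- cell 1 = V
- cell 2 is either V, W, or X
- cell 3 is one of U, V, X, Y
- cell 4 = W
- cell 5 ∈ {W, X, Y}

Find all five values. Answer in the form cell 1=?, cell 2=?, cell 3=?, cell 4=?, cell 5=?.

cell 1's domain is down to {V}, so cell 1 = V. Eliminate V elsewhere: cell 2, cell 3.
cell 4's domain is down to {W}, so cell 4 = W. Remove W from cell 2, cell 5.
That leaves cell 2 = X. Eliminate X elsewhere: cell 3, cell 5.
cell 5's domain is down to {Y}, so cell 5 = Y. Strike Y from cell 3.
cell 3's domain is down to {U}, so cell 3 = U.

cell 1=V, cell 2=X, cell 3=U, cell 4=W, cell 5=Y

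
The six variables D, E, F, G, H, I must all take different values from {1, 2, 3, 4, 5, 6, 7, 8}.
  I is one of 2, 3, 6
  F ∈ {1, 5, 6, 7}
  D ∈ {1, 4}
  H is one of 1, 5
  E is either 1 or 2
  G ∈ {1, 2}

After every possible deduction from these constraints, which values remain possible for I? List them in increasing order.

3, 6

E and G between them cover only {1, 2} — a naked pair. Remove those values from D, F, H, I.
D's domain is down to {4}, so D = 4.
That leaves H = 5. Eliminate 5 elsewhere: F.
No further eliminations apply; I can still be any of 3, 6.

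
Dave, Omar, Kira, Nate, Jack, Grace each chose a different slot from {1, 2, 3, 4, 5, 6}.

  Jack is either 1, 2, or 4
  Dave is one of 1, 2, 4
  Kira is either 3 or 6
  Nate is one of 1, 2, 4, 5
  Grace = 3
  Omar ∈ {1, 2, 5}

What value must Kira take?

Grace has just one choice, so Grace = 3. Strike 3 from Kira.
So Kira = 6.

6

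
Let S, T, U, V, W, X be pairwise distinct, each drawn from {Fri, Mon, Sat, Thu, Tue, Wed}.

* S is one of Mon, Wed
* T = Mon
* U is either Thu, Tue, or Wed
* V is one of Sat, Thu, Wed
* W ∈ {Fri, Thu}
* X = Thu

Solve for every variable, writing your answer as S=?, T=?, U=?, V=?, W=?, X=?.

S=Wed, T=Mon, U=Tue, V=Sat, W=Fri, X=Thu

T's domain is down to {Mon}, so T = Mon. Remove Mon from S.
X must be Thu (only option left). Eliminate Thu elsewhere: U, V, W.
S must be Wed (only option left). Remove Wed from U, V.
U must be Tue (only option left).
V must be Sat (only option left).
W's domain is down to {Fri}, so W = Fri.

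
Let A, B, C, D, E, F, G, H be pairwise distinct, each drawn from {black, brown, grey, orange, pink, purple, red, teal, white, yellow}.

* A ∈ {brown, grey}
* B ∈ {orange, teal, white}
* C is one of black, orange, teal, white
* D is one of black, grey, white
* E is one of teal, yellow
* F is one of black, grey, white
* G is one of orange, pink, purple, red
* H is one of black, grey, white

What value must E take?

D, F, H between them cover only {black, grey, white} — a naked triple. Remove those values from A, B, C.
A must be brown (only option left).
B and C between them cover only {orange, teal} — a naked pair. Remove those values from E, G.
So E = yellow.

yellow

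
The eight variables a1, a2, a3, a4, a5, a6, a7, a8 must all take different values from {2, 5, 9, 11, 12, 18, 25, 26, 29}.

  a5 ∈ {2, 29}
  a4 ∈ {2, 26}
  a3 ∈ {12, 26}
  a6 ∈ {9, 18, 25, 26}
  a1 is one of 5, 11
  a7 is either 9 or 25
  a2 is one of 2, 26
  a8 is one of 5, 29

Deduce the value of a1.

11

a2 and a4 share exactly the 2 values {2, 26}; by pigeonhole those values go to them, so strike 2, 26 from a3, a5, a6.
That leaves a3 = 12.
a5 must be 29 (only option left). Remove 29 from a8.
a8 has just one choice, so a8 = 5. Remove 5 from a1.
So a1 = 11.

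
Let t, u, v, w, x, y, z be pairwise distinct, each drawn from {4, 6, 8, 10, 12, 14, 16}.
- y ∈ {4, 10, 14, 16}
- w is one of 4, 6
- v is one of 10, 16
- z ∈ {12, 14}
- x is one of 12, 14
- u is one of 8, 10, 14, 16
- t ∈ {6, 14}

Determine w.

The 7 variables draw from only 7 values {4, 6, 8, 10, 12, 14, 16}, so each is used; only u can be 8, hence u = 8.
x and z share exactly the 2 values {12, 14}; by pigeonhole those values go to them, so strike 12, 14 from t, y.
That leaves t = 6. Strike 6 from w.
So w = 4.

4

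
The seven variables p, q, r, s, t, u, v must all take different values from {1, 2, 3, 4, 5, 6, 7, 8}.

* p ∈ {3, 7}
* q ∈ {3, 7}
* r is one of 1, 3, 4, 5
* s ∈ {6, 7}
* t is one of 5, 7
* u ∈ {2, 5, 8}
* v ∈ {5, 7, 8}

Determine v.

8

The 2 variables p and q are confined to {3, 7}, which locks those values in; drop them from r, s, t, v.
s must be 6 (only option left).
t must be 5 (only option left). Strike 5 from r, u, v.
So v = 8.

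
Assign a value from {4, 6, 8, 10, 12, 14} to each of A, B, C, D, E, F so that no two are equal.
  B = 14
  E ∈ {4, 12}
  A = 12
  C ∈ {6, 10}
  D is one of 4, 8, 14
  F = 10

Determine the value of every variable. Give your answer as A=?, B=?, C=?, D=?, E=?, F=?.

A must be 12 (only option left). Remove 12 from E.
B has just one choice, so B = 14. So D can't be 14.
That leaves E = 4. Strike 4 from D.
F has just one choice, so F = 10. Strike 10 from C.
That leaves C = 6.
D's domain is down to {8}, so D = 8.

A=12, B=14, C=6, D=8, E=4, F=10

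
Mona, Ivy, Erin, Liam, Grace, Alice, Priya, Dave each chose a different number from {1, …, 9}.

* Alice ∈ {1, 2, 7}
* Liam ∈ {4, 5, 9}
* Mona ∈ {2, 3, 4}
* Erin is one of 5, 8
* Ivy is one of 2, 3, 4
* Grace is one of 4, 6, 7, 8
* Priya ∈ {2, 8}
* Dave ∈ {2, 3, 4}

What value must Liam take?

9

Mona, Ivy, Dave between them cover only {2, 3, 4} — a naked triple. Remove those values from Liam, Grace, Alice, Priya.
Priya has just one choice, so Priya = 8. Strike 8 from Erin, Grace.
Erin must be 5 (only option left). Eliminate 5 elsewhere: Liam.
So Liam = 9.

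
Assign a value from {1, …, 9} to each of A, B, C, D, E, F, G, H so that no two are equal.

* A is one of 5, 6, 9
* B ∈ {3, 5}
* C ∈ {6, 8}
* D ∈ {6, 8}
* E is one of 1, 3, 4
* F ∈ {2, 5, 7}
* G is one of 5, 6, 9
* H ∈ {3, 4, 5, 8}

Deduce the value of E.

1

C and D share exactly the 2 values {6, 8}; by pigeonhole those values go to them, so strike 6, 8 from A, G, H.
A and G share exactly the 2 values {5, 9}; by pigeonhole those values go to them, so strike 5, 9 from B, F, H.
B has just one choice, so B = 3. Eliminate 3 elsewhere: E, H.
H must be 4 (only option left). So E can't be 4.
So E = 1.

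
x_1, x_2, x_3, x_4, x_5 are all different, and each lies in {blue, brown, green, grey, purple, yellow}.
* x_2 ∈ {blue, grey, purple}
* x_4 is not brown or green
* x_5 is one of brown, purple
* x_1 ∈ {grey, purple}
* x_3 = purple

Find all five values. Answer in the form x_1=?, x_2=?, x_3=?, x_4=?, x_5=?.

x_3 must be purple (only option left). Strike purple from x_1, x_2, x_4, x_5.
x_5 has just one choice, so x_5 = brown.
That leaves x_1 = grey. Eliminate grey elsewhere: x_2, x_4.
x_2 has just one choice, so x_2 = blue. Strike blue from x_4.
x_4's domain is down to {yellow}, so x_4 = yellow.

x_1=grey, x_2=blue, x_3=purple, x_4=yellow, x_5=brown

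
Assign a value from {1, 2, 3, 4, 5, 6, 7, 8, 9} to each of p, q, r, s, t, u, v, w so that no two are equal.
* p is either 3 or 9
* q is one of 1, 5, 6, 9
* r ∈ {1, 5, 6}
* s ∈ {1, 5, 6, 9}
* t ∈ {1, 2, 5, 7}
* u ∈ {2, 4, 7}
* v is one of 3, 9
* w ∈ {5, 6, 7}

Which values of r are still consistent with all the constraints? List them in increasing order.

1, 5, 6

The 8 variables together cover exactly {1, 2, 3, 4, 5, 6, 7, 9} — 8 values for 8 variables — and 4 appears only in u's list, so u = 4.
Among the 7 still-open variables, 2 fits only t (and all 7 values in {1, 2, 3, 5, 6, 7, 9} must be used), so t = 2.
The 6 still-open variables together cover exactly {1, 3, 5, 6, 7, 9} — 6 values for 6 variables — and 7 appears only in w's list, so w = 7.
The 2 variables p and v are confined to {3, 9}, which locks those values in; drop them from q, s.
No further eliminations apply; r can still be any of 1, 5, 6.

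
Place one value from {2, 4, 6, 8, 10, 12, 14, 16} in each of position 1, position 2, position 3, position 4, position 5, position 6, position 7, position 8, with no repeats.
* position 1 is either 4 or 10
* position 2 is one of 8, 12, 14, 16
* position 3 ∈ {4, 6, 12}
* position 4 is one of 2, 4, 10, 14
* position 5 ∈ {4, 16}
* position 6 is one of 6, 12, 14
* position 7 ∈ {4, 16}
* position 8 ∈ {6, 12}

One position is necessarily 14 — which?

position 6

Among the 8 variables, 2 fits only position 4 (and all 8 values in {2, 4, 6, 8, 10, 12, 14, 16} must be used), so position 4 = 2.
The 7 still-open variables together cover exactly {4, 6, 8, 10, 12, 14, 16} — 7 values for 7 variables — and 8 appears only in position 2's list, so position 2 = 8.
The 6 still-open variables draw from only 6 values {4, 6, 10, 12, 14, 16}, so each is used; only position 1 can be 10, hence position 1 = 10.
Among the 5 still-open variables, 14 fits only position 6 (and all 5 values in {4, 6, 12, 14, 16} must be used), so position 6 = 14.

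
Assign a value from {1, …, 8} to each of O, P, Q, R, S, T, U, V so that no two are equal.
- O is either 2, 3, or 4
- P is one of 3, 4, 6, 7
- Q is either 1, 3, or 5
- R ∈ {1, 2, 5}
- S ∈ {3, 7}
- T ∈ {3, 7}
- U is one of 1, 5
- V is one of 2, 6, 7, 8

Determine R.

2

The 8 variables draw from only 8 values {1, 2, 3, 4, 5, 6, 7, 8}, so each is used; only V can be 8, hence V = 8.
The 7 still-open variables draw from only 7 values {1, 2, 3, 4, 5, 6, 7}, so each is used; only P can be 6, hence P = 6.
The 6 still-open variables draw from only 6 values {1, 2, 3, 4, 5, 7}, so each is used; only O can be 4, hence O = 4.
The 5 still-open variables together cover exactly {1, 2, 3, 5, 7} — 5 values for 5 variables — and 2 appears only in R's list, so R = 2.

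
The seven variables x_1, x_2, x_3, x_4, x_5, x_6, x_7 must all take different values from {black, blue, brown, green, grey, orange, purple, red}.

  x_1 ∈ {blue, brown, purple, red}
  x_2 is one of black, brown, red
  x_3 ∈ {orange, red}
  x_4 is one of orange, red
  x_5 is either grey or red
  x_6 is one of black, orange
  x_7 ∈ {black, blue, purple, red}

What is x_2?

brown

Among the 7 variables, grey fits only x_5 (and all 7 values in {black, blue, brown, grey, orange, purple, red} must be used), so x_5 = grey.
x_3 and x_4 between them cover only {orange, red} — a naked pair. Remove those values from x_1, x_2, x_6, x_7.
x_6 has just one choice, so x_6 = black. Eliminate black elsewhere: x_2, x_7.
So x_2 = brown.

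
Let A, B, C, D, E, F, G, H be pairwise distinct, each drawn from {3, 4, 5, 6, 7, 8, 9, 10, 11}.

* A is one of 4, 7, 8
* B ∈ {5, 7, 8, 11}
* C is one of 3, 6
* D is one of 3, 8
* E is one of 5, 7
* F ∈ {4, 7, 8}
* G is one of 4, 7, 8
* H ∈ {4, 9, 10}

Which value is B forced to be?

A, F, G share exactly the 3 values {4, 7, 8}; by pigeonhole those values go to them, so strike 4, 7, 8 from B, D, E, H.
That leaves D = 3. Strike 3 from C.
E has just one choice, so E = 5. So B can't be 5.
So B = 11.

11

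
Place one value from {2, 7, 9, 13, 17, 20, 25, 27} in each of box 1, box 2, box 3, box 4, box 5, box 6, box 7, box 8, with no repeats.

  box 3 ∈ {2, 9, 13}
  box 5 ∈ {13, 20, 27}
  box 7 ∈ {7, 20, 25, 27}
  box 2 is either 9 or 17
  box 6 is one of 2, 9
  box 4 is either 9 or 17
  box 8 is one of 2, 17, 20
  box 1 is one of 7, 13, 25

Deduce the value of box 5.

The 2 variables box 2 and box 4 are confined to {9, 17}, which locks those values in; drop them from box 3, box 6, box 8.
box 6 must be 2 (only option left). Strike 2 from box 3, box 8.
box 8 has just one choice, so box 8 = 20. Eliminate 20 elsewhere: box 5, box 7.
box 3's domain is down to {13}, so box 3 = 13. Remove 13 from box 1, box 5.
So box 5 = 27.

27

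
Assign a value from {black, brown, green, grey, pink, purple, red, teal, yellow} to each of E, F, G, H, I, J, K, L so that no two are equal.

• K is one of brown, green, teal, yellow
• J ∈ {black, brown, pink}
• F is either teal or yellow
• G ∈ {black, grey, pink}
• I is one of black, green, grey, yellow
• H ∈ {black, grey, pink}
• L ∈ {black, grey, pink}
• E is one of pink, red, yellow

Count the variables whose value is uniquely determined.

Among the 8 variables, red fits only E (and all 8 values in {black, brown, green, grey, pink, red, teal, yellow} must be used), so E = red.
G, H, L share exactly the 3 values {black, grey, pink}; by pigeonhole those values go to them, so strike black, grey, pink from I, J.
J must be brown (only option left). Remove brown from K.
Determined: E=red, J=brown. The other variables each still have more than one consistent value. That makes 2.

2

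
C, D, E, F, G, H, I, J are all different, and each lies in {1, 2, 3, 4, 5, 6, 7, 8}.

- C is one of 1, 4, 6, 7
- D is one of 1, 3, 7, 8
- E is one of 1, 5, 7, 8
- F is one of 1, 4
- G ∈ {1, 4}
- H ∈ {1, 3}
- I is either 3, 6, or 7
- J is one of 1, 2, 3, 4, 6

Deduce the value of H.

3

Among the 8 variables, 2 fits only J (and all 8 values in {1, 2, 3, 4, 5, 6, 7, 8} must be used), so J = 2.
Among the 7 still-open variables, 5 fits only E (and all 7 values in {1, 3, 4, 5, 6, 7, 8} must be used), so E = 5.
The 6 still-open variables draw from only 6 values {1, 3, 4, 6, 7, 8}, so each is used; only D can be 8, hence D = 8.
F and G share exactly the 2 values {1, 4}; by pigeonhole those values go to them, so strike 1, 4 from C, H.
So H = 3.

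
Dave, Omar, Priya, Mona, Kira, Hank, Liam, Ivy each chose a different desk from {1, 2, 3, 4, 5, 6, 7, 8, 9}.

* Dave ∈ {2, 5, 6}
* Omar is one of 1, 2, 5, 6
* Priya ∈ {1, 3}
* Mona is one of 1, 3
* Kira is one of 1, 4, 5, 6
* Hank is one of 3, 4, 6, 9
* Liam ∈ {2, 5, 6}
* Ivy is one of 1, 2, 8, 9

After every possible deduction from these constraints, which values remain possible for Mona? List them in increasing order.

Among the 8 variables, 8 fits only Ivy (and all 8 values in {1, 2, 3, 4, 5, 6, 8, 9} must be used), so Ivy = 8.
The 7 still-open variables together cover exactly {1, 2, 3, 4, 5, 6, 9} — 7 values for 7 variables — and 9 appears only in Hank's list, so Hank = 9.
The 6 still-open variables together cover exactly {1, 2, 3, 4, 5, 6} — 6 values for 6 variables — and 4 appears only in Kira's list, so Kira = 4.
The 2 variables Priya and Mona are confined to {1, 3}, which locks those values in; drop them from Omar.
No further eliminations apply; Mona can still be any of 1, 3.

1, 3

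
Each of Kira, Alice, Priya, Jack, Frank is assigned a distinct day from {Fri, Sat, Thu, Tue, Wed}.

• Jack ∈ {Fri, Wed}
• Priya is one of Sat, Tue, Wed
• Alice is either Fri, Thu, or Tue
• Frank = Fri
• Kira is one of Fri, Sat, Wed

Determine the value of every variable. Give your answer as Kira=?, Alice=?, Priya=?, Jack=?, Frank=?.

Kira=Sat, Alice=Thu, Priya=Tue, Jack=Wed, Frank=Fri

Frank's domain is down to {Fri}, so Frank = Fri. Eliminate Fri elsewhere: Kira, Alice, Jack.
Jack must be Wed (only option left). Strike Wed from Kira, Priya.
Kira's domain is down to {Sat}, so Kira = Sat. So Priya can't be Sat.
Priya has just one choice, so Priya = Tue. Strike Tue from Alice.
Alice must be Thu (only option left).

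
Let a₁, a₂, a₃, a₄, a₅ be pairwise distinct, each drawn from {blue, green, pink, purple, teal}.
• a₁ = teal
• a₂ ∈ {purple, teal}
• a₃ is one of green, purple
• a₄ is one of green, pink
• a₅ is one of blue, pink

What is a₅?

a₁'s domain is down to {teal}, so a₁ = teal. Eliminate teal elsewhere: a₂.
a₂'s domain is down to {purple}, so a₂ = purple. So a₃ can't be purple.
a₃'s domain is down to {green}, so a₃ = green. So a₄ can't be green.
a₄ has just one choice, so a₄ = pink. Eliminate pink elsewhere: a₅.
So a₅ = blue.

blue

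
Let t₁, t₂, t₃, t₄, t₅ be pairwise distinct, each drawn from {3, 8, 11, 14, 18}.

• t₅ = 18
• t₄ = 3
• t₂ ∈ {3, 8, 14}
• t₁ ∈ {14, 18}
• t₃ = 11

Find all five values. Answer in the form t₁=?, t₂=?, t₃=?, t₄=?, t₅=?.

t₃'s domain is down to {11}, so t₃ = 11.
t₄ must be 3 (only option left). Strike 3 from t₂.
t₅'s domain is down to {18}, so t₅ = 18. Strike 18 from t₁.
t₁ has just one choice, so t₁ = 14. Remove 14 from t₂.
That leaves t₂ = 8.

t₁=14, t₂=8, t₃=11, t₄=3, t₅=18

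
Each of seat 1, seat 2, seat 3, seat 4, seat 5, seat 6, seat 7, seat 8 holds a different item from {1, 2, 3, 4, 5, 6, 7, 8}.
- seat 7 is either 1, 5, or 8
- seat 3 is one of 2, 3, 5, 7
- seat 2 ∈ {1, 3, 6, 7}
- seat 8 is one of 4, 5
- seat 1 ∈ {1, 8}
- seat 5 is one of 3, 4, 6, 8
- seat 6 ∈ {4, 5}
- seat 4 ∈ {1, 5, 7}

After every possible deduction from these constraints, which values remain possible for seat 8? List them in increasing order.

The 8 variables together cover exactly {1, 2, 3, 4, 5, 6, 7, 8} — 8 values for 8 variables — and 2 appears only in seat 3's list, so seat 3 = 2.
The 2 variables seat 6 and seat 8 are confined to {4, 5}, which locks those values in; drop them from seat 4, seat 5, seat 7.
seat 1 and seat 7 between them cover only {1, 8} — a naked pair. Remove those values from seat 2, seat 4, seat 5.
seat 4 must be 7 (only option left). Remove 7 from seat 2.
No further eliminations apply; seat 8 can still be any of 4, 5.

4, 5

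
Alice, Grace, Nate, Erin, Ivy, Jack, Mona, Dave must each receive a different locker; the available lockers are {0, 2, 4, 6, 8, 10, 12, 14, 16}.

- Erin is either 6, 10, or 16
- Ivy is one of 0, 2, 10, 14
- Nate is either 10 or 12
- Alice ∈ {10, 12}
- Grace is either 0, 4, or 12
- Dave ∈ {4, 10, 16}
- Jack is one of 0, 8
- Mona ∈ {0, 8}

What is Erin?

Alice and Nate share exactly the 2 values {10, 12}; by pigeonhole those values go to them, so strike 10, 12 from Grace, Erin, Ivy, Dave.
Jack and Mona between them cover only {0, 8} — a naked pair. Remove those values from Grace, Ivy.
Grace has just one choice, so Grace = 4. Remove 4 from Dave.
That leaves Dave = 16. Strike 16 from Erin.
So Erin = 6.

6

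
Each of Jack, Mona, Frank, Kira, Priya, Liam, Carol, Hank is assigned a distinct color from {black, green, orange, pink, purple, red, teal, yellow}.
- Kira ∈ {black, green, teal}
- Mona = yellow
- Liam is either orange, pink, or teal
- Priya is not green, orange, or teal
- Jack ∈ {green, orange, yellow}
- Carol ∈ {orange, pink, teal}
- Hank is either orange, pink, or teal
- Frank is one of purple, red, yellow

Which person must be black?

Kira

Mona's domain is down to {yellow}, so Mona = yellow. Strike yellow from Jack, Frank, Priya.
The 3 variables Liam, Carol, Hank are confined to {orange, pink, teal}, which locks those values in; drop them from Jack, Kira, Priya.
Jack has just one choice, so Jack = green. Strike green from Kira.
So black goes to Kira.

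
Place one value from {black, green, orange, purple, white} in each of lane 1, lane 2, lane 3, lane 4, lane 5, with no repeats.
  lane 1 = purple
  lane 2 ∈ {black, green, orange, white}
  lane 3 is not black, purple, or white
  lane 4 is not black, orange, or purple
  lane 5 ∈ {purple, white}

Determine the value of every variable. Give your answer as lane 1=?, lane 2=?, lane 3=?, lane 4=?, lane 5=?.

lane 1 has just one choice, so lane 1 = purple. So lane 5 can't be purple.
lane 5 must be white (only option left). Remove white from lane 2, lane 4.
lane 4 has just one choice, so lane 4 = green. Eliminate green elsewhere: lane 2, lane 3.
lane 3 has just one choice, so lane 3 = orange. Eliminate orange elsewhere: lane 2.
lane 2 has just one choice, so lane 2 = black.

lane 1=purple, lane 2=black, lane 3=orange, lane 4=green, lane 5=white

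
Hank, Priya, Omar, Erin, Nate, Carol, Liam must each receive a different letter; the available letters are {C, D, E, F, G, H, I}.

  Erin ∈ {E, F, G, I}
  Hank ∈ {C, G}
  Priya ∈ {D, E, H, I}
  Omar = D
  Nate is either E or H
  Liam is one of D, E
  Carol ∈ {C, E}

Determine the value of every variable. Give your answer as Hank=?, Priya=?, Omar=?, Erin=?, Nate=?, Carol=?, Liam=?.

Omar has just one choice, so Omar = D. So Priya, Liam can't be D.
That leaves Liam = E. Remove E from Priya, Erin, Nate, Carol.
Nate's domain is down to {H}, so Nate = H. So Priya can't be H.
Carol must be C (only option left). Strike C from Hank.
Hank has just one choice, so Hank = G. So Erin can't be G.
Priya must be I (only option left). Strike I from Erin.
That leaves Erin = F.

Hank=G, Priya=I, Omar=D, Erin=F, Nate=H, Carol=C, Liam=E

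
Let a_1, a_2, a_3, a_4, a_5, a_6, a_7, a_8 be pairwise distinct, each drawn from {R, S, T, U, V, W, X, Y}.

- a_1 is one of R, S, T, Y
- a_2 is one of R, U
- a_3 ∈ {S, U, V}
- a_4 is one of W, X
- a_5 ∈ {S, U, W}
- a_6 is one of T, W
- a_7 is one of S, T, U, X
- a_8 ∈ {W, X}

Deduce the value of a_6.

T

Among the 8 variables, V fits only a_3 (and all 8 values in {R, S, T, U, V, W, X, Y} must be used), so a_3 = V.
Among the 7 still-open variables, Y fits only a_1 (and all 7 values in {R, S, T, U, W, X, Y} must be used), so a_1 = Y.
Among the 6 still-open variables, R fits only a_2 (and all 6 values in {R, S, T, U, W, X} must be used), so a_2 = R.
a_4 and a_8 between them cover only {W, X} — a naked pair. Remove those values from a_5, a_6, a_7.
So a_6 = T.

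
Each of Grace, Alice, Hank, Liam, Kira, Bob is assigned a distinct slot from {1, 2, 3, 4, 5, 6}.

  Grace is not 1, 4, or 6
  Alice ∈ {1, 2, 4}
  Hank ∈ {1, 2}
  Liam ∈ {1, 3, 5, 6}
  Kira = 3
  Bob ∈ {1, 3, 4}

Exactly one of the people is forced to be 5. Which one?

Grace

Kira's domain is down to {3}, so Kira = 3. Remove 3 from Grace, Liam, Bob.
The 5 still-open variables together cover exactly {1, 2, 4, 5, 6} — 5 values for 5 variables — and 6 appears only in Liam's list, so Liam = 6.
The 4 still-open variables together cover exactly {1, 2, 4, 5} — 4 values for 4 variables — and 5 appears only in Grace's list, so Grace = 5.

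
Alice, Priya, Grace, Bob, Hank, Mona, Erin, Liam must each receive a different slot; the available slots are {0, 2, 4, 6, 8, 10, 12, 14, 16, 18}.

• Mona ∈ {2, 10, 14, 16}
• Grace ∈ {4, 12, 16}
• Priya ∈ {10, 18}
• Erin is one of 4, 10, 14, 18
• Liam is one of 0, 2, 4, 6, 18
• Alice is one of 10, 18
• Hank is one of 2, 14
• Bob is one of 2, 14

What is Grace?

Alice and Priya share exactly the 2 values {10, 18}; by pigeonhole those values go to them, so strike 10, 18 from Mona, Erin, Liam.
Bob and Hank between them cover only {2, 14} — a naked pair. Remove those values from Mona, Erin, Liam.
That leaves Mona = 16. Remove 16 from Grace.
Erin must be 4 (only option left). Strike 4 from Grace, Liam.
So Grace = 12.

12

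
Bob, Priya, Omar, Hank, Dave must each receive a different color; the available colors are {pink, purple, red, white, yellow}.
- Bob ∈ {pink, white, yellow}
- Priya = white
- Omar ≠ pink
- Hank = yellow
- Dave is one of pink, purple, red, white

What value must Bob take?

Priya's domain is down to {white}, so Priya = white. So Bob, Omar, Dave can't be white.
Hank must be yellow (only option left). Remove yellow from Bob, Omar.
So Bob = pink.

pink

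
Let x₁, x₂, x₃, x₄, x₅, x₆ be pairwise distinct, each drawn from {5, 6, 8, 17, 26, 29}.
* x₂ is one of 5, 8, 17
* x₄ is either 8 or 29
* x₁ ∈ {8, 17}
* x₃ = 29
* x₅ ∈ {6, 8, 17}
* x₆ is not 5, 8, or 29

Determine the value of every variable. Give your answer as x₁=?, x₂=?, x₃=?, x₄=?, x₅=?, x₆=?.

x₁=17, x₂=5, x₃=29, x₄=8, x₅=6, x₆=26

x₃ has just one choice, so x₃ = 29. Remove 29 from x₄.
x₄'s domain is down to {8}, so x₄ = 8. Remove 8 from x₁, x₂, x₅.
x₁ has just one choice, so x₁ = 17. Strike 17 from x₂, x₅, x₆.
That leaves x₂ = 5.
x₅'s domain is down to {6}, so x₅ = 6. So x₆ can't be 6.
x₆ must be 26 (only option left).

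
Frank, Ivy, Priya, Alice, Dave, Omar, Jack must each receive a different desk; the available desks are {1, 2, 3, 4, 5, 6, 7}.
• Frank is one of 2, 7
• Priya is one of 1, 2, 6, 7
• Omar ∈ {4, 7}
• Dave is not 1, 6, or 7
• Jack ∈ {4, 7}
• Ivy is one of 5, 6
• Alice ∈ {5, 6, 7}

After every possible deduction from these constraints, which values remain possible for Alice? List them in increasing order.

5, 6

Among the 7 variables, 1 fits only Priya (and all 7 values in {1, 2, 3, 4, 5, 6, 7} must be used), so Priya = 1.
The 6 still-open variables together cover exactly {2, 3, 4, 5, 6, 7} — 6 values for 6 variables — and 3 appears only in Dave's list, so Dave = 3.
The 5 still-open variables together cover exactly {2, 4, 5, 6, 7} — 5 values for 5 variables — and 2 appears only in Frank's list, so Frank = 2.
The 2 variables Omar and Jack are confined to {4, 7}, which locks those values in; drop them from Alice.
No further eliminations apply; Alice can still be any of 5, 6.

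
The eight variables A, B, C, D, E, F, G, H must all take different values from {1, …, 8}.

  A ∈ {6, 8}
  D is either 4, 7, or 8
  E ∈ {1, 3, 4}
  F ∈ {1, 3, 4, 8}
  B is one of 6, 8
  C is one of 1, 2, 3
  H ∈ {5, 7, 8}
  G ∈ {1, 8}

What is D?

Among the 8 variables, 2 fits only C (and all 8 values in {1, 2, 3, 4, 5, 6, 7, 8} must be used), so C = 2.
Among the 7 still-open variables, 5 fits only H (and all 7 values in {1, 3, 4, 5, 6, 7, 8} must be used), so H = 5.
The 6 still-open variables draw from only 6 values {1, 3, 4, 6, 7, 8}, so each is used; only D can be 7, hence D = 7.

7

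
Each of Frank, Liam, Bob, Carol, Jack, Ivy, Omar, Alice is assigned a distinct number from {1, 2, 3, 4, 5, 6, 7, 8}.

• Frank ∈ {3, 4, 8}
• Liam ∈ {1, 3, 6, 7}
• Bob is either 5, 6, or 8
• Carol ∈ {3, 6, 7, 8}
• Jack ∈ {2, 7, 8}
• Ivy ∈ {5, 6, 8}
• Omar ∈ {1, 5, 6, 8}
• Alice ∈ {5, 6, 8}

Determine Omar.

1

The 8 variables draw from only 8 values {1, 2, 3, 4, 5, 6, 7, 8}, so each is used; only Jack can be 2, hence Jack = 2.
The 7 still-open variables draw from only 7 values {1, 3, 4, 5, 6, 7, 8}, so each is used; only Frank can be 4, hence Frank = 4.
Bob, Ivy, Alice share exactly the 3 values {5, 6, 8}; by pigeonhole those values go to them, so strike 5, 6, 8 from Liam, Carol, Omar.
So Omar = 1.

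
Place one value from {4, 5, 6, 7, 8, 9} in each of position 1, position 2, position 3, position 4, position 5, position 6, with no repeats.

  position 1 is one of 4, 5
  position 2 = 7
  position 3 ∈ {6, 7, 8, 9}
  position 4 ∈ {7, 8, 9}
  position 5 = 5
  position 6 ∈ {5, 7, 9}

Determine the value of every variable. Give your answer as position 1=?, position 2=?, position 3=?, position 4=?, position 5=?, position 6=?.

position 1=4, position 2=7, position 3=6, position 4=8, position 5=5, position 6=9

position 2 must be 7 (only option left). Strike 7 from position 3, position 4, position 6.
position 5 must be 5 (only option left). Remove 5 from position 1, position 6.
That leaves position 6 = 9. So position 3, position 4 can't be 9.
position 1 has just one choice, so position 1 = 4.
That leaves position 4 = 8. Strike 8 from position 3.
position 3 must be 6 (only option left).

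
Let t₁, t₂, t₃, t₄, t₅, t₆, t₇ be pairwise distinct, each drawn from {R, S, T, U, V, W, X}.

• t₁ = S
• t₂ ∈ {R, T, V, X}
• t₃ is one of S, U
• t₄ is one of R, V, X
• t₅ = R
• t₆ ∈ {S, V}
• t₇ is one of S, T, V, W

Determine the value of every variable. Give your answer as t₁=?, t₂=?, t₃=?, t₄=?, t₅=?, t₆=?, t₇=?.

t₁ must be S (only option left). So t₃, t₆, t₇ can't be S.
t₃ must be U (only option left).
t₅ has just one choice, so t₅ = R. Eliminate R elsewhere: t₂, t₄.
t₆'s domain is down to {V}, so t₆ = V. Remove V from t₂, t₄, t₇.
t₄'s domain is down to {X}, so t₄ = X. Eliminate X elsewhere: t₂.
That leaves t₂ = T. Strike T from t₇.
t₇ must be W (only option left).

t₁=S, t₂=T, t₃=U, t₄=X, t₅=R, t₆=V, t₇=W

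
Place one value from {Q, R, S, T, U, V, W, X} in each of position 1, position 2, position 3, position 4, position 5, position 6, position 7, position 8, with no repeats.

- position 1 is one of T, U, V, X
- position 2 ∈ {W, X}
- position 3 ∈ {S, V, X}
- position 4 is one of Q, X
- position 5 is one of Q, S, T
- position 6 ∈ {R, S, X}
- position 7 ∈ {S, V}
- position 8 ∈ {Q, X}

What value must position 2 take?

The 8 variables draw from only 8 values {Q, R, S, T, U, V, W, X}, so each is used; only position 6 can be R, hence position 6 = R.
The 7 still-open variables together cover exactly {Q, S, T, U, V, W, X} — 7 values for 7 variables — and U appears only in position 1's list, so position 1 = U.
The 6 still-open variables draw from only 6 values {Q, S, T, V, W, X}, so each is used; only position 5 can be T, hence position 5 = T.
Among the 5 still-open variables, W fits only position 2 (and all 5 values in {Q, S, V, W, X} must be used), so position 2 = W.

W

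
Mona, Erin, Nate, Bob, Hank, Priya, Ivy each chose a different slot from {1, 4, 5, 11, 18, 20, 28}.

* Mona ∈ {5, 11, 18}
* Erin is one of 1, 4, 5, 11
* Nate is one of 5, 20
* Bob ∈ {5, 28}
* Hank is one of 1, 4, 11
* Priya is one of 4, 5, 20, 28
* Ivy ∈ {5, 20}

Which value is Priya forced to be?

4

Among the 7 variables, 18 fits only Mona (and all 7 values in {1, 4, 5, 11, 18, 20, 28} must be used), so Mona = 18.
The 2 variables Nate and Ivy are confined to {5, 20}, which locks those values in; drop them from Erin, Bob, Priya.
Bob must be 28 (only option left). Strike 28 from Priya.
So Priya = 4.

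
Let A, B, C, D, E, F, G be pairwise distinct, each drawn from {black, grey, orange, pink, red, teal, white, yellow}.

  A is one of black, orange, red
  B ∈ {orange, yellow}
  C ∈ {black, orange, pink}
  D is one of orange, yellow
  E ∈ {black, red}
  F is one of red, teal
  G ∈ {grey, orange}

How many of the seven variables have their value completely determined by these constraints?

3

Among the 7 variables, grey fits only G (and all 7 values in {black, grey, orange, pink, red, teal, yellow} must be used), so G = grey.
The 6 still-open variables draw from only 6 values {black, orange, pink, red, teal, yellow}, so each is used; only C can be pink, hence C = pink.
The 5 still-open variables draw from only 5 values {black, orange, red, teal, yellow}, so each is used; only F can be teal, hence F = teal.
The 2 variables B and D are confined to {orange, yellow}, which locks those values in; drop them from A.
Determined: C=pink, F=teal, G=grey. The other variables each still have more than one consistent value. That makes 3.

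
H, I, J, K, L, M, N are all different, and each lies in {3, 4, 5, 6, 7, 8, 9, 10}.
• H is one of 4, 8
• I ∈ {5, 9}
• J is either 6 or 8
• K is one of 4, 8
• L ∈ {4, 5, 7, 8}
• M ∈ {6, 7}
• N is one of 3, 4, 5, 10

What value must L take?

5

H and K between them cover only {4, 8} — a naked pair. Remove those values from J, L, N.
J's domain is down to {6}, so J = 6. Eliminate 6 elsewhere: M.
M has just one choice, so M = 7. Eliminate 7 elsewhere: L.
So L = 5.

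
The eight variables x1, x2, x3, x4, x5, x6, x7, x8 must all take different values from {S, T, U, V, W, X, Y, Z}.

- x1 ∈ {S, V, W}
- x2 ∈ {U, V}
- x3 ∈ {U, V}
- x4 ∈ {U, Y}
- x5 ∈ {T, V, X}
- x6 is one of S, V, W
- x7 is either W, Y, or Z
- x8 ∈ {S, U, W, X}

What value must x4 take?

Y

Among the 8 variables, T fits only x5 (and all 8 values in {S, T, U, V, W, X, Y, Z} must be used), so x5 = T.
The 7 still-open variables draw from only 7 values {S, U, V, W, X, Y, Z}, so each is used; only x8 can be X, hence x8 = X.
The 6 still-open variables together cover exactly {S, U, V, W, Y, Z} — 6 values for 6 variables — and Z appears only in x7's list, so x7 = Z.
The 5 still-open variables draw from only 5 values {S, U, V, W, Y}, so each is used; only x4 can be Y, hence x4 = Y.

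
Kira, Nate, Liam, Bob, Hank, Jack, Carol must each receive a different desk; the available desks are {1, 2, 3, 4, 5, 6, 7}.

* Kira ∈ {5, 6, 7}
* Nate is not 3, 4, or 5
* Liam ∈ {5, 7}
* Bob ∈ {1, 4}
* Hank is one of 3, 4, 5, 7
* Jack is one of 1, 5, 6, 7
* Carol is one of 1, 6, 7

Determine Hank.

The 7 variables draw from only 7 values {1, 2, 3, 4, 5, 6, 7}, so each is used; only Nate can be 2, hence Nate = 2.
Among the 6 still-open variables, 3 fits only Hank (and all 6 values in {1, 3, 4, 5, 6, 7} must be used), so Hank = 3.

3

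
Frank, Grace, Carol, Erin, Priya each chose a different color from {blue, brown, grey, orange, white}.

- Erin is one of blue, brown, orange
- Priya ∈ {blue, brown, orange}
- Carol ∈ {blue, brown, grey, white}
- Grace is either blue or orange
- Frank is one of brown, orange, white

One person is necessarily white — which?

Among the 5 variables, grey fits only Carol (and all 5 values in {blue, brown, grey, orange, white} must be used), so Carol = grey.
Among the 4 still-open variables, white fits only Frank (and all 4 values in {blue, brown, orange, white} must be used), so Frank = white.

Frank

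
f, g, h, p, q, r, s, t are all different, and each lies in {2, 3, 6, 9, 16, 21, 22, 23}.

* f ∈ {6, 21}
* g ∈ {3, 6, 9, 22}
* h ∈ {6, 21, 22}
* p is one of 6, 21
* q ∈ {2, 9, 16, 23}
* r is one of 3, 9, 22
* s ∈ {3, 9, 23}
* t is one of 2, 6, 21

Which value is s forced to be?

Among the 8 variables, 16 fits only q (and all 8 values in {2, 3, 6, 9, 16, 21, 22, 23} must be used), so q = 16.
Among the 7 still-open variables, 2 fits only t (and all 7 values in {2, 3, 6, 9, 21, 22, 23} must be used), so t = 2.
The 6 still-open variables together cover exactly {3, 6, 9, 21, 22, 23} — 6 values for 6 variables — and 23 appears only in s's list, so s = 23.

23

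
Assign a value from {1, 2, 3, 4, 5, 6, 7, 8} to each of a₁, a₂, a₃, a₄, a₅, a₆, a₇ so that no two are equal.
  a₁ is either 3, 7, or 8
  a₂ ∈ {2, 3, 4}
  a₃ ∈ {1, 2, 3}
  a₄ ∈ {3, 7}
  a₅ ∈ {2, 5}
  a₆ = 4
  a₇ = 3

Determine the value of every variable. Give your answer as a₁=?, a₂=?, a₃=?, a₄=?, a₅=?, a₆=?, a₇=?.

a₁=8, a₂=2, a₃=1, a₄=7, a₅=5, a₆=4, a₇=3

a₆'s domain is down to {4}, so a₆ = 4. Strike 4 from a₂.
a₇ has just one choice, so a₇ = 3. So a₁, a₂, a₃, a₄ can't be 3.
That leaves a₂ = 2. Remove 2 from a₃, a₅.
That leaves a₃ = 1.
That leaves a₄ = 7. Remove 7 from a₁.
a₅'s domain is down to {5}, so a₅ = 5.
a₁ must be 8 (only option left).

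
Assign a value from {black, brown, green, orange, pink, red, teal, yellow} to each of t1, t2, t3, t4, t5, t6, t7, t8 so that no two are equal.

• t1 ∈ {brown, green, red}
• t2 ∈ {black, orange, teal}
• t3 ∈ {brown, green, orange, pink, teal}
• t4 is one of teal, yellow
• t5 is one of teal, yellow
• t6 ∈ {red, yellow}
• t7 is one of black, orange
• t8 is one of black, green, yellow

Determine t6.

red

The 8 variables together cover exactly {black, brown, green, orange, pink, red, teal, yellow} — 8 values for 8 variables — and pink appears only in t3's list, so t3 = pink.
The 7 still-open variables together cover exactly {black, brown, green, orange, red, teal, yellow} — 7 values for 7 variables — and brown appears only in t1's list, so t1 = brown.
Among the 6 still-open variables, green fits only t8 (and all 6 values in {black, green, orange, red, teal, yellow} must be used), so t8 = green.
The 5 still-open variables together cover exactly {black, orange, red, teal, yellow} — 5 values for 5 variables — and red appears only in t6's list, so t6 = red.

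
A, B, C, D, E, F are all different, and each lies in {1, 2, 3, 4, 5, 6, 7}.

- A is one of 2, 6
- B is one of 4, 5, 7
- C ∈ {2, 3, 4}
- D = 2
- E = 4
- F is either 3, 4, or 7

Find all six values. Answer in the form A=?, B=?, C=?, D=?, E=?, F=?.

A=6, B=5, C=3, D=2, E=4, F=7

D's domain is down to {2}, so D = 2. So A, C can't be 2.
E has just one choice, so E = 4. Strike 4 from B, C, F.
A must be 6 (only option left).
C has just one choice, so C = 3. Remove 3 from F.
F's domain is down to {7}, so F = 7. Eliminate 7 elsewhere: B.
B has just one choice, so B = 5.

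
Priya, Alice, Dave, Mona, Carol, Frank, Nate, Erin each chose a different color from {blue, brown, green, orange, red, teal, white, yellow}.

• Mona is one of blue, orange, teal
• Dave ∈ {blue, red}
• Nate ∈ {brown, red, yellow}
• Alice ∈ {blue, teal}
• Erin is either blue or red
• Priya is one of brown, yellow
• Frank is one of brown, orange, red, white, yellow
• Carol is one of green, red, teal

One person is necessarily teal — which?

The 8 variables draw from only 8 values {blue, brown, green, orange, red, teal, white, yellow}, so each is used; only Carol can be green, hence Carol = green.
The 7 still-open variables together cover exactly {blue, brown, orange, red, teal, white, yellow} — 7 values for 7 variables — and white appears only in Frank's list, so Frank = white.
The 6 still-open variables together cover exactly {blue, brown, orange, red, teal, yellow} — 6 values for 6 variables — and orange appears only in Mona's list, so Mona = orange.
The 5 still-open variables together cover exactly {blue, brown, red, teal, yellow} — 5 values for 5 variables — and teal appears only in Alice's list, so Alice = teal.

Alice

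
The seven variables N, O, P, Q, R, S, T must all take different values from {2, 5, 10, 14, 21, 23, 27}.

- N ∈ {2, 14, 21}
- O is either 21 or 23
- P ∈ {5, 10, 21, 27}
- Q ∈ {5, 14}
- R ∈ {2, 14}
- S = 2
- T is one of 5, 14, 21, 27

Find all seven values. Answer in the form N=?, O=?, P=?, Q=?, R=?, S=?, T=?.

S's domain is down to {2}, so S = 2. Strike 2 from N, R.
R has just one choice, so R = 14. Strike 14 from N, Q, T.
N's domain is down to {21}, so N = 21. Eliminate 21 elsewhere: O, P, T.
O's domain is down to {23}, so O = 23.
That leaves Q = 5. Strike 5 from P, T.
T's domain is down to {27}, so T = 27. Strike 27 from P.
That leaves P = 10.

N=21, O=23, P=10, Q=5, R=14, S=2, T=27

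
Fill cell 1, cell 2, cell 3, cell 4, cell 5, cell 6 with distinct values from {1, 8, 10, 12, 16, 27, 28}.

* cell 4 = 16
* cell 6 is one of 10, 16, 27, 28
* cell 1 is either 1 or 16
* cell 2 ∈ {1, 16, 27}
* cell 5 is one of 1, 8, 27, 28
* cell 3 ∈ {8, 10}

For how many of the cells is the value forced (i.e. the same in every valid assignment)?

cell 4 has just one choice, so cell 4 = 16. So cell 1, cell 2, cell 6 can't be 16.
cell 1 has just one choice, so cell 1 = 1. So cell 2, cell 5 can't be 1.
That leaves cell 2 = 27. Strike 27 from cell 5, cell 6.
Determined: cell 1=1, cell 2=27, cell 4=16. The other cells each still have more than one consistent value. That makes 3.

3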